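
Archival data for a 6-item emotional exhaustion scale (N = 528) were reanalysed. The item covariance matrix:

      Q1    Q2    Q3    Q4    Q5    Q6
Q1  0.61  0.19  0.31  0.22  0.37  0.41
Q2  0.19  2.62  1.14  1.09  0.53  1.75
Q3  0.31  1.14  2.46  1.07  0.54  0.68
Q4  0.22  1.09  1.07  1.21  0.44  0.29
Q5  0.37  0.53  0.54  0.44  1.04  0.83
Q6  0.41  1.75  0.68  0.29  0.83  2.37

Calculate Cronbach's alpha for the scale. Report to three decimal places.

α = 0.788

ΣVar(i) = 0.61 + 2.62 + 2.46 + 1.21 + 1.04 + 2.37 = 10.31
Sum of the distinct covariances = 9.86
Var(T) = 10.31 + 2 × 9.86 = 30.03
α = (k/(k−1))·(1 − ΣVar(i)/Var(T)) = (6/5)·(1 − 10.31/30.03) = 0.788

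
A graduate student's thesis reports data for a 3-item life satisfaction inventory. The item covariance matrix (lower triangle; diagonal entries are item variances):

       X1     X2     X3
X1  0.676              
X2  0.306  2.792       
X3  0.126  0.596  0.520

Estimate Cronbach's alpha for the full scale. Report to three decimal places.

Σσ²ᵢ = 0.676 + 2.792 + 0.520 = 3.988
Sum of the distinct covariances = 1.028
Var(T) = 3.988 + 2 × 1.028 = 6.044
α = (k/(k−1))·(1 − Σσ²ᵢ/Var(T)) = (3/2)·(1 − 3.988/6.044) = 0.510

α = 0.510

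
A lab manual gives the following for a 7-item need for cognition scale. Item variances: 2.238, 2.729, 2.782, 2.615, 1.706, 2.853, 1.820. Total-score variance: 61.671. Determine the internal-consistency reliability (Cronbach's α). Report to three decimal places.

sum of item variances = 2.238 + 2.729 + 2.782 + 2.615 + 1.706 + 2.853 + 1.820 = 16.743
α = (k/(k−1))·(1 − sum of item variances/σ²_total) = (7/6)·(1 − 16.743/61.671) = 0.850

Cronbach's α = 0.850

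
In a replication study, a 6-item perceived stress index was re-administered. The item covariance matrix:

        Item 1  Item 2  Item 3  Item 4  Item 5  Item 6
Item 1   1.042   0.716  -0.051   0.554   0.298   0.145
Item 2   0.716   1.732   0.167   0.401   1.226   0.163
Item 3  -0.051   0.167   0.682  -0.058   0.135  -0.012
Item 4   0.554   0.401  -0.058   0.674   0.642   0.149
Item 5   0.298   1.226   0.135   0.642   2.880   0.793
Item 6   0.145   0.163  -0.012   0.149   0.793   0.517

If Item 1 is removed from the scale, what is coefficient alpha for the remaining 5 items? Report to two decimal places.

Remaining items: Item 2, Item 3, Item 4, Item 5, Item 6 (k = 5).
sum of item variances = 1.732 + 0.682 + 0.674 + 2.880 + 0.517 = 6.485
σ²_T = 6.485 + 2 × 3.606 = 13.697
α (item deleted) = (5/4)·(1 − 6.485/13.697) = 0.66

coefficient alpha = 0.66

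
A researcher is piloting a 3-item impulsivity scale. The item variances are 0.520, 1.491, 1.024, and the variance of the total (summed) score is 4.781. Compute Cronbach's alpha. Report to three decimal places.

Cronbach's alpha = 0.548

sum of item variances = 0.520 + 1.491 + 1.024 = 3.035
α = (k/(k−1))·(1 − sum of item variances/Var(T)) = (3/2)·(1 − 3.035/4.781) = 0.548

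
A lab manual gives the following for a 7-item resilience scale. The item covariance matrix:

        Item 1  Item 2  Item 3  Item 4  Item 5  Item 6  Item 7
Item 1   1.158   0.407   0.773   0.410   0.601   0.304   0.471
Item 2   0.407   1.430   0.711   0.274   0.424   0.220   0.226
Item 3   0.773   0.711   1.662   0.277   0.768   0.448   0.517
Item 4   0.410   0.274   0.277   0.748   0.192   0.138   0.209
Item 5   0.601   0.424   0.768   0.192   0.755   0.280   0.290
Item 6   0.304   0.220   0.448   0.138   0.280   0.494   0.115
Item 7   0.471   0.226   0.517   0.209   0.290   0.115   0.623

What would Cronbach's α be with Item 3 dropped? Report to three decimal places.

α = 0.764

Remaining items: Item 1, Item 2, Item 4, Item 5, Item 6, Item 7 (k = 6).
Σσ²ᵢ = 1.158 + 1.430 + 0.748 + 0.755 + 0.494 + 0.623 = 5.208
σ²_total = 5.208 + 2 × 4.561 = 14.330
α (item deleted) = (6/5)·(1 − 5.208/14.330) = 0.764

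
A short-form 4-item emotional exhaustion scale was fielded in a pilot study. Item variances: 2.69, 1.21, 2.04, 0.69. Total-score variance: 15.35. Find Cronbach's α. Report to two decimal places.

α = 0.76

sum of item variances = 2.69 + 1.21 + 2.04 + 0.69 = 6.63
α = (k/(k−1))·(1 − sum of item variances/σ²_total) = (4/3)·(1 − 6.63/15.35) = 0.76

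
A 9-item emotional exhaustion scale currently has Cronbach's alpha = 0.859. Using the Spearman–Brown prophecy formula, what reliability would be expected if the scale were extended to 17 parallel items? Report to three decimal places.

Length factor m = 17/9 = 1.8889
α' = m·α / (1 + (m−1)·α)
   = 17/9 × 0.859 / (1 + (17/9 − 1) × 0.859)
   = 1.6226 / 1.7636 = 0.920

predicted reliability = 0.920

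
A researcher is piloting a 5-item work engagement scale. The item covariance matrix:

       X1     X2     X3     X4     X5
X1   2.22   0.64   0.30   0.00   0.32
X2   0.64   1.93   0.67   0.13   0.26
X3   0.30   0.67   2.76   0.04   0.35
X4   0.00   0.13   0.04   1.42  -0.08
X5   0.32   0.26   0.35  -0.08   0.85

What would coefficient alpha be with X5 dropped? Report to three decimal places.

coefficient alpha = 0.399

Remaining items: X1, X2, X3, X4 (k = 4).
Σσ²ᵢ = 2.22 + 1.93 + 2.76 + 1.42 = 8.33
σ²_total = 8.33 + 2 × 1.78 = 11.89
α (item deleted) = (4/3)·(1 − 8.33/11.89) = 0.399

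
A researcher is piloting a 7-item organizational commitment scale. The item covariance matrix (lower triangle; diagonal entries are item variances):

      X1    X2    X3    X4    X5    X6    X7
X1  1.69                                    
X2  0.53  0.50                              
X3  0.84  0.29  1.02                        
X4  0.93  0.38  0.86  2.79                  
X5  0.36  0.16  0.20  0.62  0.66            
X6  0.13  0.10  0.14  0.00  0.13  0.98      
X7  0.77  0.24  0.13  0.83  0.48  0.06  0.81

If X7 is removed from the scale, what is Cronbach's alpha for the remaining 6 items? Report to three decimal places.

α = 0.717

Remaining items: X1, X2, X3, X4, X5, X6 (k = 6).
sum of item variances = 1.69 + 0.50 + 1.02 + 2.79 + 0.66 + 0.98 = 7.64
σ²_total = 7.64 + 2 × 5.67 = 18.98
α (item deleted) = (6/5)·(1 − 7.64/18.98) = 0.717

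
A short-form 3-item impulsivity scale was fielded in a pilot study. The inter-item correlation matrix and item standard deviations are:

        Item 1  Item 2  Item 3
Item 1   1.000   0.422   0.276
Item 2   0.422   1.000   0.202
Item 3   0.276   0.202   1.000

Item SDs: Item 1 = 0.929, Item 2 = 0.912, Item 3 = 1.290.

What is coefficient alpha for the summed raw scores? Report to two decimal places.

α = 0.53

Σσ²ᵢ = 0.929² + 0.912² + 1.290² = 3.3589
Covariances σ_ij = r_ij · s_i · s_j:
  σ(Item 1,Item 2) = 0.422 × 0.929 × 0.912 = 0.3575
  σ(Item 1,Item 3) = 0.276 × 0.929 × 1.290 = 0.3308
  σ(Item 2,Item 3) = 0.202 × 0.912 × 1.290 = 0.2376
σ²_T = Σσ²ᵢ + 2·Σσ_ij = 3.3589 + 2 × 0.9259 = 5.2107
α = (3/2)·(1 − 3.3589/5.2107) = 0.53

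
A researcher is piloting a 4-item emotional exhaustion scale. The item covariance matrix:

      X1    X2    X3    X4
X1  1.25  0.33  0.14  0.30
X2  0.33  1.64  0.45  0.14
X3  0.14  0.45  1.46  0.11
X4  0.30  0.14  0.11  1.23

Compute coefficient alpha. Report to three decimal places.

α = 0.460

ΣVar(i) = 1.25 + 1.64 + 1.46 + 1.23 = 5.58
Sum of off-diagonal covariances = 1.47
σ²_total = 5.58 + 2 × 1.47 = 8.52
α = (k/(k−1))·(1 − ΣVar(i)/σ²_total) = (4/3)·(1 − 5.58/8.52) = 0.460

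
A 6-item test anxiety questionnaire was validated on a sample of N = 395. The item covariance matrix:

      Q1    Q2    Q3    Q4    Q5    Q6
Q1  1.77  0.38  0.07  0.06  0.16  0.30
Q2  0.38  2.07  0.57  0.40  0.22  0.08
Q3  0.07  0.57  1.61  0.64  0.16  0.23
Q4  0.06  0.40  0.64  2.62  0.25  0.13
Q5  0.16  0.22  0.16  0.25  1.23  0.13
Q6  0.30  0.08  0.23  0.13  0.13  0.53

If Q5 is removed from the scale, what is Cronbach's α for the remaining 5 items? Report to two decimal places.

Remaining items: Q1, Q2, Q3, Q4, Q6 (k = 5).
ΣVar(i) = 1.77 + 2.07 + 1.61 + 2.62 + 0.53 = 8.60
Var(T) = 8.60 + 2 × 2.86 = 14.32
α (item deleted) = (5/4)·(1 − 8.60/14.32) = 0.50

α = 0.50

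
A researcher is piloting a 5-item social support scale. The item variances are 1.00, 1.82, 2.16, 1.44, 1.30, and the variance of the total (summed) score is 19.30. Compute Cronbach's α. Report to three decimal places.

α = 0.750

ΣVar(i) = 1.00 + 1.82 + 2.16 + 1.44 + 1.30 = 7.72
α = (k/(k−1))·(1 − ΣVar(i)/σ²_total) = (5/4)·(1 − 7.72/19.30) = 0.750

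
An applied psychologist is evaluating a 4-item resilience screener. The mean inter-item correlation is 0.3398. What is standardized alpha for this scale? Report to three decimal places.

standardized alpha = 0.673

Standardized α = k·r̄ / (1 + (k−1)·r̄) = 4 × 0.3398 / (1 + 3 × 0.3398)
  = 1.3592 / 2.0194 = 0.673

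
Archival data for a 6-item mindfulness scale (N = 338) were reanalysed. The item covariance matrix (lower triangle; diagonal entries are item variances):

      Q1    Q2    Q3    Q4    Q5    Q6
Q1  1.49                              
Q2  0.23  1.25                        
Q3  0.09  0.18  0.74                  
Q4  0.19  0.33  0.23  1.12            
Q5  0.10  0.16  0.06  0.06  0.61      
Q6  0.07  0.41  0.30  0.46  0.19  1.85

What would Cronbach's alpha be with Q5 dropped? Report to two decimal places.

Remaining items: Q1, Q2, Q3, Q4, Q6 (k = 5).
Σσ²ᵢ = 1.49 + 1.25 + 0.74 + 1.12 + 1.85 = 6.45
Var(T) = 6.45 + 2 × 2.49 = 11.43
α (item deleted) = (5/4)·(1 − 6.45/11.43) = 0.54

Cronbach's alpha = 0.54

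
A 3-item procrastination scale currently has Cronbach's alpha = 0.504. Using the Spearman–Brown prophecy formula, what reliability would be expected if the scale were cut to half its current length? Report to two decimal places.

Length factor m = 1/2
α' = m·α / (1 − (1−m)·α)
   = 1/2 × 0.504 / (1 − (1 − 1/2) × 0.504)
   = 0.2520 / 0.7480 = 0.34

predicted reliability = 0.34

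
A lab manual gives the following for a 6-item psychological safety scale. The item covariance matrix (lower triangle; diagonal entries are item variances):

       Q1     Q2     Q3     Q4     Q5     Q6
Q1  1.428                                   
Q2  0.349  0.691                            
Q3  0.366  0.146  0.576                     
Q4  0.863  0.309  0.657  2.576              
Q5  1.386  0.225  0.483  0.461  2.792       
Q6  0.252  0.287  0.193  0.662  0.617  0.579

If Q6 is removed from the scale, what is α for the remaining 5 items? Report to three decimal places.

α = 0.707

Remaining items: Q1, Q2, Q3, Q4, Q5 (k = 5).
Σσ²ᵢ = 1.428 + 0.691 + 0.576 + 2.576 + 2.792 = 8.063
total variance = 8.063 + 2 × 5.245 = 18.553
α (item deleted) = (5/4)·(1 − 8.063/18.553) = 0.707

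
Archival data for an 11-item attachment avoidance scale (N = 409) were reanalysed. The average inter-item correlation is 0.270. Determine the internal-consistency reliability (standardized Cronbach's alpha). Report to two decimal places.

Standardized α = k·r̄ / (1 + (k−1)·r̄) = 11 × 0.270 / (1 + 10 × 0.270)
  = 2.9700 / 3.7000 = 0.80

standardized Cronbach's alpha = 0.80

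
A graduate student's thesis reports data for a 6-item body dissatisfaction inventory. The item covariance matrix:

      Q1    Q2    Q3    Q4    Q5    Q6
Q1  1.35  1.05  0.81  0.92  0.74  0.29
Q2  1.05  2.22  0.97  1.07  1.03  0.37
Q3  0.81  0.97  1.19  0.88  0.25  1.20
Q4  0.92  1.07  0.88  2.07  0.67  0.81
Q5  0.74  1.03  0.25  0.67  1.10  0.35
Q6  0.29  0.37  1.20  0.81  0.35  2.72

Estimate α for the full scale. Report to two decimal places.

Σσᵢ² = 1.35 + 2.22 + 1.19 + 2.07 + 1.10 + 2.72 = 10.65
Sum of the distinct covariances = 11.41
σ²_T = 10.65 + 2 × 11.41 = 33.47
α = (k/(k−1))·(1 − Σσᵢ²/σ²_T) = (6/5)·(1 − 10.65/33.47) = 0.82

α = 0.82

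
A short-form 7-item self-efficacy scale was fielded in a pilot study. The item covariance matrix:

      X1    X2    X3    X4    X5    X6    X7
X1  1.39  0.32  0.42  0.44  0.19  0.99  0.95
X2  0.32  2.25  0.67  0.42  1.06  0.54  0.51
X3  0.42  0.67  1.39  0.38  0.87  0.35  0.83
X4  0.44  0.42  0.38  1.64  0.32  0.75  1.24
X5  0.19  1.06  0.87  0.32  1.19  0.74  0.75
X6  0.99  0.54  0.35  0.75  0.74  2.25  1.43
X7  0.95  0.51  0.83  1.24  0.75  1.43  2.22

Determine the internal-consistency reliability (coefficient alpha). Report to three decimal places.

coefficient alpha = 0.813

ΣVar(i) = 1.39 + 2.25 + 1.39 + 1.64 + 1.19 + 2.25 + 2.22 = 12.33
Σ_{i<j} σ_ij = 14.17
σ²_total = 12.33 + 2 × 14.17 = 40.67
α = (k/(k−1))·(1 − ΣVar(i)/σ²_total) = (7/6)·(1 − 12.33/40.67) = 0.813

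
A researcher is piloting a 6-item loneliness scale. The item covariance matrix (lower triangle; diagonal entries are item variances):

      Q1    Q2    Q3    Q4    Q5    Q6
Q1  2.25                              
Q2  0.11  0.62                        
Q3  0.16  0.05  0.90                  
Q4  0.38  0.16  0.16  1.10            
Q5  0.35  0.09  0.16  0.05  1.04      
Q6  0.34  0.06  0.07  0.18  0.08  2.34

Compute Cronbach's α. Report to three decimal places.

α = 0.441

ΣVar(i) = 2.25 + 0.62 + 0.90 + 1.10 + 1.04 + 2.34 = 8.25
Sum of off-diagonal covariances = 2.40
total variance = 8.25 + 2 × 2.40 = 13.05
α = (k/(k−1))·(1 − ΣVar(i)/total variance) = (6/5)·(1 − 8.25/13.05) = 0.441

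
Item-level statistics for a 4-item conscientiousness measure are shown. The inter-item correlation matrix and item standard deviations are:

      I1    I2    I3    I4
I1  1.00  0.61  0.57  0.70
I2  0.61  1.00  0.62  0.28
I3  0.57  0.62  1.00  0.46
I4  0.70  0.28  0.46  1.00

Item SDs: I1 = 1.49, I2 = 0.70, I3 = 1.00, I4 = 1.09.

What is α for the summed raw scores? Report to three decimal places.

α = 0.808

Σσ²ᵢ = 1.49² + 0.70² + 1.00² + 1.09² = 4.8982
Covariances σ_ij = r_ij · s_i · s_j:
  σ(I1,I2) = 0.61 × 1.49 × 0.70 = 0.6362
  σ(I1,I3) = 0.57 × 1.49 × 1.00 = 0.8493
  σ(I1,I4) = 0.70 × 1.49 × 1.09 = 1.1369
  σ(I2,I3) = 0.62 × 0.70 × 1.00 = 0.4340
  σ(I2,I4) = 0.28 × 0.70 × 1.09 = 0.2136
  σ(I3,I4) = 0.46 × 1.00 × 1.09 = 0.5014
σ²_T = Σσ²ᵢ + 2·Σσ_ij = 4.8982 + 2 × 3.7714 = 12.4410
α = (4/3)·(1 − 4.8982/12.4410) = 0.808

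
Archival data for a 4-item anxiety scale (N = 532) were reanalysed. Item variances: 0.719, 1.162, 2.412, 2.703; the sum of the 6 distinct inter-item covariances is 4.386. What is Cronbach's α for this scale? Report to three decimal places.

sum of item variances = 0.719 + 1.162 + 2.412 + 2.703 = 6.996
Sum of distinct covariances = 4.386
Var(T) = sum of item variances + 2·Σcov = 6.996 + 2 × 4.386 = 15.768
α = (4/3)·(1 − 6.996/15.768) = 0.742

Cronbach's α = 0.742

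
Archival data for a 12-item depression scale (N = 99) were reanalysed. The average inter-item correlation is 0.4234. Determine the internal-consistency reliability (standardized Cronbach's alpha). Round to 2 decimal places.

α = 0.90

Standardized α = k·r̄ / (1 + (k−1)·r̄) = 12 × 0.4234 / (1 + 11 × 0.4234)
  = 5.0808 / 5.6574 = 0.90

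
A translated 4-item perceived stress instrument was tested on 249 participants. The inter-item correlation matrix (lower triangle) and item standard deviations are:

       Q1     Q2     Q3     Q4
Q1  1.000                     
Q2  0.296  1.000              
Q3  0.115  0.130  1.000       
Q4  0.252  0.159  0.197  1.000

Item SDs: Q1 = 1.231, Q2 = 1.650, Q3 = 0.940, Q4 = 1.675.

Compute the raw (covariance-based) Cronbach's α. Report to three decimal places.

Σσ²ᵢ = 1.231² + 1.650² + 0.940² + 1.675² = 7.9271
Covariances σ_ij = r_ij · s_i · s_j:
  σ(Q1,Q2) = 0.296 × 1.231 × 1.650 = 0.6012
  σ(Q1,Q3) = 0.115 × 1.231 × 0.940 = 0.1331
  σ(Q1,Q4) = 0.252 × 1.231 × 1.675 = 0.5196
  σ(Q2,Q3) = 0.130 × 1.650 × 0.940 = 0.2016
  σ(Q2,Q4) = 0.159 × 1.650 × 1.675 = 0.4394
  σ(Q3,Q4) = 0.197 × 0.940 × 1.675 = 0.3102
σ²_T = Σσ²ᵢ + 2·Σσ_ij = 7.9271 + 2 × 2.2051 = 12.3373
α = (4/3)·(1 − 7.9271/12.3373) = 0.477

Cronbach's α = 0.477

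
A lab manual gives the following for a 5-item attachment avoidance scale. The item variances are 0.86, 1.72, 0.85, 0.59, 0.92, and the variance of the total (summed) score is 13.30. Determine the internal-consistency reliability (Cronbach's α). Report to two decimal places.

Cronbach's α = 0.79

Σσᵢ² = 0.86 + 1.72 + 0.85 + 0.59 + 0.92 = 4.94
α = (k/(k−1))·(1 − Σσᵢ²/Var(T)) = (5/4)·(1 − 4.94/13.30) = 0.79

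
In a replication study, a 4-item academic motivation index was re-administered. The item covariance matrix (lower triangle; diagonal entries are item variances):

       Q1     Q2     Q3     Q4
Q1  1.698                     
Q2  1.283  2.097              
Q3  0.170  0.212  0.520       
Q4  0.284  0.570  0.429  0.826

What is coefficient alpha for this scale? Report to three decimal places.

sum of item variances = 1.698 + 2.097 + 0.520 + 0.826 = 5.141
Σ_{i<j} σ_ij = 2.948
Var(T) = 5.141 + 2 × 2.948 = 11.037
α = (k/(k−1))·(1 − sum of item variances/Var(T)) = (4/3)·(1 − 5.141/11.037) = 0.712

coefficient alpha = 0.712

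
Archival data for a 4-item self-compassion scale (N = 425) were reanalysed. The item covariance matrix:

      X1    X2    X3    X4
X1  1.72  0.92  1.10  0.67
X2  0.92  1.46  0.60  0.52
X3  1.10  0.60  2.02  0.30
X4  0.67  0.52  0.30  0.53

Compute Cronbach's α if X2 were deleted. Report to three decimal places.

Remaining items: X1, X3, X4 (k = 3).
Σσ²ᵢ = 1.72 + 2.02 + 0.53 = 4.27
σ²_total = 4.27 + 2 × 2.07 = 8.41
α (item deleted) = (3/2)·(1 − 4.27/8.41) = 0.738

α = 0.738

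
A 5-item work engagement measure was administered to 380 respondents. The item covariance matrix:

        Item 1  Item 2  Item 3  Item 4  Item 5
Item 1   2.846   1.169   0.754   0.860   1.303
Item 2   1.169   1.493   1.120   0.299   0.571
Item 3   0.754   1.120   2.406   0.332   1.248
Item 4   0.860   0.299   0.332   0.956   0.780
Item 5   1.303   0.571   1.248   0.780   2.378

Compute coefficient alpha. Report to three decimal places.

Σσᵢ² = 2.846 + 1.493 + 2.406 + 0.956 + 2.378 = 10.079
Sum of off-diagonal covariances = 8.436
σ²_total = 10.079 + 2 × 8.436 = 26.951
α = (k/(k−1))·(1 − Σσᵢ²/σ²_total) = (5/4)·(1 − 10.079/26.951) = 0.783

α = 0.783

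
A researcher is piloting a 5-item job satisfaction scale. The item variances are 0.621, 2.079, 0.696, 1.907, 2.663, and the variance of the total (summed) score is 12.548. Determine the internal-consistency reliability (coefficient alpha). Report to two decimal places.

Σσᵢ² = 0.621 + 2.079 + 0.696 + 1.907 + 2.663 = 7.966
α = (k/(k−1))·(1 − Σσᵢ²/total variance) = (5/4)·(1 − 7.966/12.548) = 0.46

coefficient alpha = 0.46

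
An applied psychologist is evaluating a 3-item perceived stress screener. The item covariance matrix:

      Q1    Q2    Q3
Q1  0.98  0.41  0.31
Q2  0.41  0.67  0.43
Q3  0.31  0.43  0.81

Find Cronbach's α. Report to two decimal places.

Σσ²ᵢ = 0.98 + 0.67 + 0.81 = 2.46
Sum of the distinct covariances = 1.15
total variance = 2.46 + 2 × 1.15 = 4.76
α = (k/(k−1))·(1 − Σσ²ᵢ/total variance) = (3/2)·(1 − 2.46/4.76) = 0.72

α = 0.72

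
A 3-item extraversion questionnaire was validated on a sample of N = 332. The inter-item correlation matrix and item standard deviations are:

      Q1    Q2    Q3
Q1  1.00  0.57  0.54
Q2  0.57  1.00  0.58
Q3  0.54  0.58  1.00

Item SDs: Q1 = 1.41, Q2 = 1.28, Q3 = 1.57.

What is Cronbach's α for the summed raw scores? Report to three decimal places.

Cronbach's α = 0.790

Σσ²ᵢ = 1.41² + 1.28² + 1.57² = 6.0914
Covariances σ_ij = r_ij · s_i · s_j:
  σ(Q1,Q2) = 0.57 × 1.41 × 1.28 = 1.0287
  σ(Q1,Q3) = 0.54 × 1.41 × 1.57 = 1.1954
  σ(Q2,Q3) = 0.58 × 1.28 × 1.57 = 1.1656
σ²_T = Σσ²ᵢ + 2·Σσ_ij = 6.0914 + 2 × 3.3897 = 12.8708
α = (3/2)·(1 − 6.0914/12.8708) = 0.790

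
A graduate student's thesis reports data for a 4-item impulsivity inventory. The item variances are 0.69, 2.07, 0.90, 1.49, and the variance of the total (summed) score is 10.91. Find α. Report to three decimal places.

Σσ²ᵢ = 0.69 + 2.07 + 0.90 + 1.49 = 5.15
α = (k/(k−1))·(1 − Σσ²ᵢ/σ²_T) = (4/3)·(1 − 5.15/10.91) = 0.704

α = 0.704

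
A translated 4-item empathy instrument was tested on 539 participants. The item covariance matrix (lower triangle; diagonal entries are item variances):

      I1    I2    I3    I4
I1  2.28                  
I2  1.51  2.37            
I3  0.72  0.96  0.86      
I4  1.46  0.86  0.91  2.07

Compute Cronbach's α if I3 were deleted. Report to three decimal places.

Cronbach's α = 0.799

Remaining items: I1, I2, I4 (k = 3).
Σσᵢ² = 2.28 + 2.37 + 2.07 = 6.72
total variance = 6.72 + 2 × 3.83 = 14.38
α (item deleted) = (3/2)·(1 − 6.72/14.38) = 0.799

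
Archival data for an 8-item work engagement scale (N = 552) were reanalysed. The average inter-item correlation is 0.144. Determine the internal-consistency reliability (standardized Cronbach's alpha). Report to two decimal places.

Standardized α = k·r̄ / (1 + (k−1)·r̄) = 8 × 0.144 / (1 + 7 × 0.144)
  = 1.1520 / 2.0080 = 0.57

α = 0.57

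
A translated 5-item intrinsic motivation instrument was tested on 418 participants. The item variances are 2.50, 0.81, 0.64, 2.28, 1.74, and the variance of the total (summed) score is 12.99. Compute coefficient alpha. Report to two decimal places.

coefficient alpha = 0.48

Σσ²ᵢ = 2.50 + 0.81 + 0.64 + 2.28 + 1.74 = 7.97
α = (k/(k−1))·(1 − Σσ²ᵢ/Var(T)) = (5/4)·(1 − 7.97/12.99) = 0.48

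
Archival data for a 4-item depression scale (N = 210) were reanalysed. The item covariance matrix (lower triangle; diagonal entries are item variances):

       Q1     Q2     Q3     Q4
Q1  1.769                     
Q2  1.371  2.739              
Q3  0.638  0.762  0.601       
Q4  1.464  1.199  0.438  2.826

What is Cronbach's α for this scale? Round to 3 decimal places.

α = 0.796

ΣVar(i) = 1.769 + 2.739 + 0.601 + 2.826 = 7.935
Sum of off-diagonal covariances = 5.872
Var(T) = 7.935 + 2 × 5.872 = 19.679
α = (k/(k−1))·(1 − ΣVar(i)/Var(T)) = (4/3)·(1 − 7.935/19.679) = 0.796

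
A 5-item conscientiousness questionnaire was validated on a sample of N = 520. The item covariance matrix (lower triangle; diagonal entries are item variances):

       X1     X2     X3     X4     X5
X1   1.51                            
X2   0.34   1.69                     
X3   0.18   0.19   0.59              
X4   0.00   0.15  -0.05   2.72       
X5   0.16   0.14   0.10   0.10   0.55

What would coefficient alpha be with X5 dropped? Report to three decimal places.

α = 0.266

Remaining items: X1, X2, X3, X4 (k = 4).
Σσ²ᵢ = 1.51 + 1.69 + 0.59 + 2.72 = 6.51
Var(T) = 6.51 + 2 × 0.81 = 8.13
α (item deleted) = (4/3)·(1 − 6.51/8.13) = 0.266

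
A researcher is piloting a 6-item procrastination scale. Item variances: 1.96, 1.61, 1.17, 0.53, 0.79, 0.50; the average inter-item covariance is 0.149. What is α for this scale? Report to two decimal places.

α = 0.49

Σσ²ᵢ = 1.96 + 1.61 + 1.17 + 0.53 + 0.79 + 0.50 = 6.56
Sum of the 15 distinct covariances = 15 × 0.149 = 2.235
σ²_T = Σσ²ᵢ + 2·Σcov = 6.56 + 2 × 2.235 = 11.030
α = (6/5)·(1 − 6.56/11.030) = 0.49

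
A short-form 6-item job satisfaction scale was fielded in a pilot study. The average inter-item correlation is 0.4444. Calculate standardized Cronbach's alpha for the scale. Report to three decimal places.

Standardized α = k·r̄ / (1 + (k−1)·r̄) = 6 × 0.4444 / (1 + 5 × 0.4444)
  = 2.6664 / 3.2220 = 0.828

α = 0.828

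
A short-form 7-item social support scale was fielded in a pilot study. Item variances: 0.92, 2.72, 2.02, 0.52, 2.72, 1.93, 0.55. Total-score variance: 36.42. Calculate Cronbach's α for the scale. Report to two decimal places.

Cronbach's α = 0.80

Σσ²ᵢ = 0.92 + 2.72 + 2.02 + 0.52 + 2.72 + 1.93 + 0.55 = 11.38
α = (k/(k−1))·(1 − Σσ²ᵢ/total variance) = (7/6)·(1 − 11.38/36.42) = 0.80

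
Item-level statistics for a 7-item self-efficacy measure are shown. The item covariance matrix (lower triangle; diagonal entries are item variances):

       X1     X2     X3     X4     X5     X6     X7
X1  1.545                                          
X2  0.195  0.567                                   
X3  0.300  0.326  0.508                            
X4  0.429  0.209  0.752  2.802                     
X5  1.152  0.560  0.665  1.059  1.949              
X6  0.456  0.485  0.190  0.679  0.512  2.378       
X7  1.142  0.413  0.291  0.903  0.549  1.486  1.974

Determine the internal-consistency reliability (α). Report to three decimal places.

ΣVar(i) = 1.545 + 0.567 + 0.508 + 2.802 + 1.949 + 2.378 + 1.974 = 11.723
Σ_{i<j} σ_ij = 12.753
total variance = 11.723 + 2 × 12.753 = 37.229
α = (k/(k−1))·(1 − ΣVar(i)/total variance) = (7/6)·(1 − 11.723/37.229) = 0.799

α = 0.799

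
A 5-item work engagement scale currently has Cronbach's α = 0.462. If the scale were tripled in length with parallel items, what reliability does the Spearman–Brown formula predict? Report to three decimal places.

predicted reliability = 0.720

Length factor m = 3
α' = m·α / (1 + (m−1)·α)
   = 3 × 0.462 / (1 + (3 − 1) × 0.462)
   = 1.3860 / 1.9240 = 0.720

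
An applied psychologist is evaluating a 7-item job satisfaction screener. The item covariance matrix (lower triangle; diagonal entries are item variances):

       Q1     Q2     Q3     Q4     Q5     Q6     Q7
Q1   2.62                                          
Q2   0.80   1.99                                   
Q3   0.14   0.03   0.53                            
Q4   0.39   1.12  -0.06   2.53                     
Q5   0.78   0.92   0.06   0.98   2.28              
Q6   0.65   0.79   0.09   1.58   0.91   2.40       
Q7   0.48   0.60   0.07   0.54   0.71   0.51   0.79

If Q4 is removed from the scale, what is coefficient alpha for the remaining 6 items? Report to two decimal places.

Remaining items: Q1, Q2, Q3, Q5, Q6, Q7 (k = 6).
Σσᵢ² = 2.62 + 1.99 + 0.53 + 2.28 + 2.40 + 0.79 = 10.61
σ²_T = 10.61 + 2 × 7.54 = 25.69
α (item deleted) = (6/5)·(1 − 10.61/25.69) = 0.70

α = 0.70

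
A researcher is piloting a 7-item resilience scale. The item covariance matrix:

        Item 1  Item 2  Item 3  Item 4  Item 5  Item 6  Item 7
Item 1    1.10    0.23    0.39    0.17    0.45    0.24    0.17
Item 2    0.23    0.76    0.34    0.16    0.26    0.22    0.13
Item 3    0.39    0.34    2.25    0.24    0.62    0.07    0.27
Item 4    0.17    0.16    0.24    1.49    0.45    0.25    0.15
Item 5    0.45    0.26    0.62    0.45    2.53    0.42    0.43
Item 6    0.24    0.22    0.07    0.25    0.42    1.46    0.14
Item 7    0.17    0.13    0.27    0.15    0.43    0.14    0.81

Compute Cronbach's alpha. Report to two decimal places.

α = 0.62

Σσᵢ² = 1.10 + 0.76 + 2.25 + 1.49 + 2.53 + 1.46 + 0.81 = 10.40
Sum of off-diagonal covariances = 5.80
σ²_total = 10.40 + 2 × 5.80 = 22.00
α = (k/(k−1))·(1 − Σσᵢ²/σ²_total) = (7/6)·(1 − 10.40/22.00) = 0.62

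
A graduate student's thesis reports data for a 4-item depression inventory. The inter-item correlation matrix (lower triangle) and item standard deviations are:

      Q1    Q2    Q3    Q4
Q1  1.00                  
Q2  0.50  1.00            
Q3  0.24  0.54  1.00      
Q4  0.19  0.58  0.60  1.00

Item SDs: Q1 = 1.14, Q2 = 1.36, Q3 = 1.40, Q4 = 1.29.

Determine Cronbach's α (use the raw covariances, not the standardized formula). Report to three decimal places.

Cronbach's α = 0.766

Σσ²ᵢ = 1.14² + 1.36² + 1.40² + 1.29² = 6.7733
Covariances σ_ij = r_ij · s_i · s_j:
  σ(Q1,Q2) = 0.50 × 1.14 × 1.36 = 0.7752
  σ(Q1,Q3) = 0.24 × 1.14 × 1.40 = 0.3830
  σ(Q1,Q4) = 0.19 × 1.14 × 1.29 = 0.2794
  σ(Q2,Q3) = 0.54 × 1.36 × 1.40 = 1.0282
  σ(Q2,Q4) = 0.58 × 1.36 × 1.29 = 1.0176
  σ(Q3,Q4) = 0.60 × 1.40 × 1.29 = 1.0836
σ²_T = Σσ²ᵢ + 2·Σσ_ij = 6.7733 + 2 × 4.5670 = 15.9073
α = (4/3)·(1 − 6.7733/15.9073) = 0.766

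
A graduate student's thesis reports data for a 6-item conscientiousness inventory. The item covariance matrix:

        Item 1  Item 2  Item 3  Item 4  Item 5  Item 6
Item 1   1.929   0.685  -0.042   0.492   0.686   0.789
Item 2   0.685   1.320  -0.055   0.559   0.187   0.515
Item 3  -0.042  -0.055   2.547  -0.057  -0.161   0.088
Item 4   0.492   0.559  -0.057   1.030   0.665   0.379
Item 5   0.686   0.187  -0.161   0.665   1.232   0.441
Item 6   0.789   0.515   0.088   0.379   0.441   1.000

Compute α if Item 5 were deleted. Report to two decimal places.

Remaining items: Item 1, Item 2, Item 3, Item 4, Item 6 (k = 5).
sum of item variances = 1.929 + 1.320 + 2.547 + 1.030 + 1.000 = 7.826
Var(T) = 7.826 + 2 × 3.353 = 14.532
α (item deleted) = (5/4)·(1 − 7.826/14.532) = 0.58

α = 0.58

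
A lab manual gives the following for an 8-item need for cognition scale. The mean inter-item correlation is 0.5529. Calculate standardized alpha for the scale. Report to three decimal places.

Standardized α = k·r̄ / (1 + (k−1)·r̄) = 8 × 0.5529 / (1 + 7 × 0.5529)
  = 4.4232 / 4.8703 = 0.908

α = 0.908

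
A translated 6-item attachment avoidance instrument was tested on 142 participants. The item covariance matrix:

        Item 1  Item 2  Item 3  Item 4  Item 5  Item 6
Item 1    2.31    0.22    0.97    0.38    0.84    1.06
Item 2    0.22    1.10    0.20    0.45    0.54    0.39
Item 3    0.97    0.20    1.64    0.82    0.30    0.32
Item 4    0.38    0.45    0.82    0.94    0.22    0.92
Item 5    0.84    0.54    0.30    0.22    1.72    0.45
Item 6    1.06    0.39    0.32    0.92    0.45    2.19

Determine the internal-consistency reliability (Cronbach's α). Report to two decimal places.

ΣVar(i) = 2.31 + 1.10 + 1.64 + 0.94 + 1.72 + 2.19 = 9.90
Σ_{i<j} σ_ij = 8.08
σ²_total = 9.90 + 2 × 8.08 = 26.06
α = (k/(k−1))·(1 − ΣVar(i)/σ²_total) = (6/5)·(1 − 9.90/26.06) = 0.74

α = 0.74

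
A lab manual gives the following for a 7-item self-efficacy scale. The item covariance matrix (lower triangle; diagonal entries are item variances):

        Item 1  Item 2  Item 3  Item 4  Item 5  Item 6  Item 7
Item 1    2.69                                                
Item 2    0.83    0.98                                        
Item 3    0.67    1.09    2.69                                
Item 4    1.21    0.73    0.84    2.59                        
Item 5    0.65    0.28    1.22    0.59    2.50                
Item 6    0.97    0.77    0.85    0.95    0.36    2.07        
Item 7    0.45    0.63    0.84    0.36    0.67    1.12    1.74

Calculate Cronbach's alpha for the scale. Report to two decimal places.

α = 0.79

ΣVar(i) = 2.69 + 0.98 + 2.69 + 2.59 + 2.50 + 2.07 + 1.74 = 15.26
Σ_{i<j} σ_ij = 16.08
σ²_total = 15.26 + 2 × 16.08 = 47.42
α = (k/(k−1))·(1 − ΣVar(i)/σ²_total) = (7/6)·(1 − 15.26/47.42) = 0.79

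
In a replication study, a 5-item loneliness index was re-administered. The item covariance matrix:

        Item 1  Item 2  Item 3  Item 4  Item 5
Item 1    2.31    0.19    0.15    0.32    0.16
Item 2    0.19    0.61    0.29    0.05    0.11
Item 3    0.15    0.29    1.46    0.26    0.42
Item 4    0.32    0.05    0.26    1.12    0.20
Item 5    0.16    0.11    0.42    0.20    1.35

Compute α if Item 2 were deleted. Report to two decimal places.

α = 0.43

Remaining items: Item 1, Item 3, Item 4, Item 5 (k = 4).
sum of item variances = 2.31 + 1.46 + 1.12 + 1.35 = 6.24
σ²_total = 6.24 + 2 × 1.51 = 9.26
α (item deleted) = (4/3)·(1 − 6.24/9.26) = 0.43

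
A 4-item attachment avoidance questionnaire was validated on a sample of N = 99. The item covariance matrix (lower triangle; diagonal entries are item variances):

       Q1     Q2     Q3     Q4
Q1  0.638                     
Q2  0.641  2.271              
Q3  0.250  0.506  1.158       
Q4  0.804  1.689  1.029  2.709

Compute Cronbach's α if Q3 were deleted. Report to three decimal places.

Remaining items: Q1, Q2, Q4 (k = 3).
Σσ²ᵢ = 0.638 + 2.271 + 2.709 = 5.618
total variance = 5.618 + 2 × 3.134 = 11.886
α (item deleted) = (3/2)·(1 − 5.618/11.886) = 0.791

α = 0.791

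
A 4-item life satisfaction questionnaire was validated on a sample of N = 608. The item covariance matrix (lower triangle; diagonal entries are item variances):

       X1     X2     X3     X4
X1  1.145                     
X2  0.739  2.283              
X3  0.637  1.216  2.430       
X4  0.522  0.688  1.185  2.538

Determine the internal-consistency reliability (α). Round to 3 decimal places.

ΣVar(i) = 1.145 + 2.283 + 2.430 + 2.538 = 8.396
Σ_{i<j} σ_ij = 4.987
Var(T) = 8.396 + 2 × 4.987 = 18.370
α = (k/(k−1))·(1 − ΣVar(i)/Var(T)) = (4/3)·(1 − 8.396/18.370) = 0.724

α = 0.724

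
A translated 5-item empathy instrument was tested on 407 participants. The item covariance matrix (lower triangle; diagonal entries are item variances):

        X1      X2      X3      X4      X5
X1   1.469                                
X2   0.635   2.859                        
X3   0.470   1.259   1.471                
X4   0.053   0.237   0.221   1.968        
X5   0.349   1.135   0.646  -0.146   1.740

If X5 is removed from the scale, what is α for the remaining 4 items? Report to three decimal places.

α = 0.567

Remaining items: X1, X2, X3, X4 (k = 4).
Σσᵢ² = 1.469 + 2.859 + 1.471 + 1.968 = 7.767
σ²_total = 7.767 + 2 × 2.875 = 13.517
α (item deleted) = (4/3)·(1 − 7.767/13.517) = 0.567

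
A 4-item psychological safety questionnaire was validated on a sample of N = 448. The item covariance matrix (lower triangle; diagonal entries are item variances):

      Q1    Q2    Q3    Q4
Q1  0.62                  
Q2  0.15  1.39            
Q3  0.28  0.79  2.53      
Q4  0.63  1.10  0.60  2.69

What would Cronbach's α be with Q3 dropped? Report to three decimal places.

α = 0.667

Remaining items: Q1, Q2, Q4 (k = 3).
Σσᵢ² = 0.62 + 1.39 + 2.69 = 4.70
total variance = 4.70 + 2 × 1.88 = 8.46
α (item deleted) = (3/2)·(1 − 4.70/8.46) = 0.667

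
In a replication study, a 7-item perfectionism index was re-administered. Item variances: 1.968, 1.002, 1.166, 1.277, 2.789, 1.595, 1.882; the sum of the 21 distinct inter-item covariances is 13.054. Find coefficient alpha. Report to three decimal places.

Σσ²ᵢ = 1.968 + 1.002 + 1.166 + 1.277 + 2.789 + 1.595 + 1.882 = 11.679
Sum of distinct covariances = 13.054
total variance = Σσ²ᵢ + 2·Σcov = 11.679 + 2 × 13.054 = 37.787
α = (7/6)·(1 − 11.679/37.787) = 0.806

α = 0.806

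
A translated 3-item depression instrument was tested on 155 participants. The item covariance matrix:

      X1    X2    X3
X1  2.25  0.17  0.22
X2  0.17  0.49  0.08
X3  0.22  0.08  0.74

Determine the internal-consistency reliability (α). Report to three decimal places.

α = 0.319

Σσᵢ² = 2.25 + 0.49 + 0.74 = 3.48
Σ_{i<j} σ_ij = 0.47
Var(T) = 3.48 + 2 × 0.47 = 4.42
α = (k/(k−1))·(1 − Σσᵢ²/Var(T)) = (3/2)·(1 − 3.48/4.42) = 0.319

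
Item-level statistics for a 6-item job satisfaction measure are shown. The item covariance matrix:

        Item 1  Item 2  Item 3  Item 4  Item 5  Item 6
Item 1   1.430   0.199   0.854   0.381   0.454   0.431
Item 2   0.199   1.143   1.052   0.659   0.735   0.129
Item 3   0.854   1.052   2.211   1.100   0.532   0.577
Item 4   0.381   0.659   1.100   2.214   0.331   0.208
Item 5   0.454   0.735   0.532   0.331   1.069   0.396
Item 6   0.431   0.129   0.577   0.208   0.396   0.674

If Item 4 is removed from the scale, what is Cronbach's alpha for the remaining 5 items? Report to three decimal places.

α = 0.777

Remaining items: Item 1, Item 2, Item 3, Item 5, Item 6 (k = 5).
sum of item variances = 1.430 + 1.143 + 2.211 + 1.069 + 0.674 = 6.527
σ²_total = 6.527 + 2 × 5.359 = 17.245
α (item deleted) = (5/4)·(1 − 6.527/17.245) = 0.777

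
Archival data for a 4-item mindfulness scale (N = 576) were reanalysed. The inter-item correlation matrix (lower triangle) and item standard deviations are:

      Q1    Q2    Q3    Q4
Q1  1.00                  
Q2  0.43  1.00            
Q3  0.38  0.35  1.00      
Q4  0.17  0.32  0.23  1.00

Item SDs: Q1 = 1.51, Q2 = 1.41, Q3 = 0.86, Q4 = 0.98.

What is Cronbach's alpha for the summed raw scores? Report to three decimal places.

Cronbach's alpha = 0.636

Σσ²ᵢ = 1.51² + 1.41² + 0.86² + 0.98² = 5.9682
Covariances σ_ij = r_ij · s_i · s_j:
  σ(Q1,Q2) = 0.43 × 1.51 × 1.41 = 0.9155
  σ(Q1,Q3) = 0.38 × 1.51 × 0.86 = 0.4935
  σ(Q1,Q4) = 0.17 × 1.51 × 0.98 = 0.2516
  σ(Q2,Q3) = 0.35 × 1.41 × 0.86 = 0.4244
  σ(Q2,Q4) = 0.32 × 1.41 × 0.98 = 0.4422
  σ(Q3,Q4) = 0.23 × 0.86 × 0.98 = 0.1938
σ²_T = Σσ²ᵢ + 2·Σσ_ij = 5.9682 + 2 × 2.7210 = 11.4102
α = (4/3)·(1 − 5.9682/11.4102) = 0.636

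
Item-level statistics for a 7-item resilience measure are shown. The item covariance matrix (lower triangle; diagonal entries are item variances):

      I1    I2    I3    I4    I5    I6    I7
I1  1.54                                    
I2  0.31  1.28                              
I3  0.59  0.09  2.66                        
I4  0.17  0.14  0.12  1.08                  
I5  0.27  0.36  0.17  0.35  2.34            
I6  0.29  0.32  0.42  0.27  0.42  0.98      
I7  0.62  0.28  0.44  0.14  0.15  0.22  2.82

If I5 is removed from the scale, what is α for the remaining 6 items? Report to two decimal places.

Remaining items: I1, I2, I3, I4, I6, I7 (k = 6).
sum of item variances = 1.54 + 1.28 + 2.66 + 1.08 + 0.98 + 2.82 = 10.36
σ²_T = 10.36 + 2 × 4.42 = 19.20
α (item deleted) = (6/5)·(1 − 10.36/19.20) = 0.55

α = 0.55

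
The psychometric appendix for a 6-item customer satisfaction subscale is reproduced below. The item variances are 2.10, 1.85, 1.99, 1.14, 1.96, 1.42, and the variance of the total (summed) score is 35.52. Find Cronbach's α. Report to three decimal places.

ΣVar(i) = 2.10 + 1.85 + 1.99 + 1.14 + 1.96 + 1.42 = 10.46
α = (k/(k−1))·(1 − ΣVar(i)/σ²_total) = (6/5)·(1 − 10.46/35.52) = 0.847

α = 0.847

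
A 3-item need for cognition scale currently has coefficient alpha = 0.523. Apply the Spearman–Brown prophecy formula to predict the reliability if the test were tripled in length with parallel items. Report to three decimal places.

predicted reliability = 0.767

Length factor m = 3
α' = m·α / (1 + (m−1)·α)
   = 3 × 0.523 / (1 + (3 − 1) × 0.523)
   = 1.5690 / 2.0460 = 0.767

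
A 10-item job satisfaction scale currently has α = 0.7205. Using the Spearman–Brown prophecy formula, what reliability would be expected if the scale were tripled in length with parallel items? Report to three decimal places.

predicted reliability = 0.885

Length factor m = 3
α' = m·α / (1 + (m−1)·α)
   = 3 × 0.7205 / (1 + (3 − 1) × 0.7205)
   = 2.1615 / 2.4410 = 0.885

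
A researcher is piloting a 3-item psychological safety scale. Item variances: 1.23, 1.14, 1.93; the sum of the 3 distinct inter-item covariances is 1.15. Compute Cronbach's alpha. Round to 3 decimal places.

sum of item variances = 1.23 + 1.14 + 1.93 = 4.30
Sum of distinct covariances = 1.15
σ²_T = sum of item variances + 2·Σcov = 4.30 + 2 × 1.15 = 6.60
α = (3/2)·(1 − 4.30/6.60) = 0.523

Cronbach's alpha = 0.523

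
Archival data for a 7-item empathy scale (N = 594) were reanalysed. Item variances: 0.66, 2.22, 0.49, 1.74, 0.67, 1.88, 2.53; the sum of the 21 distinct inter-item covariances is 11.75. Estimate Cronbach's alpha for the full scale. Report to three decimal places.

sum of item variances = 0.66 + 2.22 + 0.49 + 1.74 + 0.67 + 1.88 + 2.53 = 10.19
Sum of distinct covariances = 11.75
Var(T) = sum of item variances + 2·Σcov = 10.19 + 2 × 11.75 = 33.69
α = (7/6)·(1 − 10.19/33.69) = 0.814

α = 0.814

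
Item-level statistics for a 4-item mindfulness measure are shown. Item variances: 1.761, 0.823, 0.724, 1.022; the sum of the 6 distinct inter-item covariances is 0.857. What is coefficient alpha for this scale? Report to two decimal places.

α = 0.38

Σσ²ᵢ = 1.761 + 0.823 + 0.724 + 1.022 = 4.330
Sum of distinct covariances = 0.857
total variance = Σσ²ᵢ + 2·Σcov = 4.330 + 2 × 0.857 = 6.044
α = (4/3)·(1 − 4.330/6.044) = 0.38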